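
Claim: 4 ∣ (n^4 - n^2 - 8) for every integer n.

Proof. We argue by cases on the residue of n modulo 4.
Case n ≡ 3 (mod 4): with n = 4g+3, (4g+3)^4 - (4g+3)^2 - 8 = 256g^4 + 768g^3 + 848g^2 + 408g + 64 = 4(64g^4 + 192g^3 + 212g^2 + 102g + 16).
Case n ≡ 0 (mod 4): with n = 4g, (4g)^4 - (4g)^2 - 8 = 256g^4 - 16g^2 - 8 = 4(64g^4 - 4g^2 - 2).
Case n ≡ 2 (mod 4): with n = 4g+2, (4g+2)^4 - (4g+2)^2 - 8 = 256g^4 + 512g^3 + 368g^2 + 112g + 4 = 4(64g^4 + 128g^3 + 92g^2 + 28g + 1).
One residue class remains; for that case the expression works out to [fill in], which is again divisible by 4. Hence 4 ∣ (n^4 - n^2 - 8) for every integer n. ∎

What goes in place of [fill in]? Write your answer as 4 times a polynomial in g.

4(64g^4 + 64g^3 + 20g^2 + 2g - 2)

The residues treated are {3, 0, 2}, so the missing case is n ≡ 1 (mod 4); write n = 4g+1.
Then (4g+1)^4 - (4g+1)^2 - 8 = 256g^4 + 256g^3 + 80g^2 + 8g - 8 = 4(64g^4 + 64g^3 + 20g^2 + 2g - 2).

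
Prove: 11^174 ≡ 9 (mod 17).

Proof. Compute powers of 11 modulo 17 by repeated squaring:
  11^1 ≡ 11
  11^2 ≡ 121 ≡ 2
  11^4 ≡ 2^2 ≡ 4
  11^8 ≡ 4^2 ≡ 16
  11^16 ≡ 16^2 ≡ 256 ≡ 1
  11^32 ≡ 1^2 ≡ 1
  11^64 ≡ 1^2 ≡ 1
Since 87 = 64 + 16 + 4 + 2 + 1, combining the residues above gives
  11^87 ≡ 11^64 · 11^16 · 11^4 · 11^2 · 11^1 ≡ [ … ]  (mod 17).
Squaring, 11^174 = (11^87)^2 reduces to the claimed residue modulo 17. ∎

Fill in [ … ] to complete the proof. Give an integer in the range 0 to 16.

11^64 · 11^16 · 11^4 · 11^2 · 11^1 ≡ 1 · 1 · 4 · 2 · 11 = 88.
88 mod 17 = 3, so 11^87 ≡ 3 (mod 17).

3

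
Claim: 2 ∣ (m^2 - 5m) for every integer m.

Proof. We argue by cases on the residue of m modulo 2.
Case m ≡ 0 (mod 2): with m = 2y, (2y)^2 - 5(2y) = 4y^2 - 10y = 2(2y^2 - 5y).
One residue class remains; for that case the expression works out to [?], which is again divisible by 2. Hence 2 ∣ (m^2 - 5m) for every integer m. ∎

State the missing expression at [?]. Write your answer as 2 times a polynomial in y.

The residues treated are {0}, so the missing case is m ≡ 1 (mod 2); write m = 2y+1.
Then (2y+1)^2 - 5(2y+1) = 4y^2 - 6y - 4 = 2(2y^2 - 3y - 2).

2(2y^2 - 3y - 2)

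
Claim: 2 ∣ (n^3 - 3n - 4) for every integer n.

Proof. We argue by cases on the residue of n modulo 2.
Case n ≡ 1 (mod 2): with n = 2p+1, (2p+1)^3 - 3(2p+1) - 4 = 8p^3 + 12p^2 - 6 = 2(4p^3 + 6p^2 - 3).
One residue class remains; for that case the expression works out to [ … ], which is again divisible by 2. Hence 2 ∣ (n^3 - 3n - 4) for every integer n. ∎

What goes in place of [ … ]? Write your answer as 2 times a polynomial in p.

The residues treated are {1}, so the missing case is n ≡ 0 (mod 2); write n = 2p.
Then (2p)^3 - 3(2p) - 4 = 8p^3 - 6p - 4 = 2(4p^3 - 3p - 2).

2(4p^3 - 3p - 2)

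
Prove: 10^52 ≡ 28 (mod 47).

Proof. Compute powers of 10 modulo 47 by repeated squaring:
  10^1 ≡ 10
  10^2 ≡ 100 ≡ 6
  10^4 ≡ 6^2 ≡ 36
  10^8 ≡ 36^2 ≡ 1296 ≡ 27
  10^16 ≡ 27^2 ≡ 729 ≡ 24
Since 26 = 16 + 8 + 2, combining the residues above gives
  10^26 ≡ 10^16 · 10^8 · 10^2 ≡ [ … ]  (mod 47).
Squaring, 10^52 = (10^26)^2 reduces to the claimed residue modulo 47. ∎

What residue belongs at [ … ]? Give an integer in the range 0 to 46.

Multiply the listed residues: 24 · 27 · 6 = 648 → 3888.
Reducing modulo 47: 3888 = 82·47 + 34, so 10^26 ≡ 34.

34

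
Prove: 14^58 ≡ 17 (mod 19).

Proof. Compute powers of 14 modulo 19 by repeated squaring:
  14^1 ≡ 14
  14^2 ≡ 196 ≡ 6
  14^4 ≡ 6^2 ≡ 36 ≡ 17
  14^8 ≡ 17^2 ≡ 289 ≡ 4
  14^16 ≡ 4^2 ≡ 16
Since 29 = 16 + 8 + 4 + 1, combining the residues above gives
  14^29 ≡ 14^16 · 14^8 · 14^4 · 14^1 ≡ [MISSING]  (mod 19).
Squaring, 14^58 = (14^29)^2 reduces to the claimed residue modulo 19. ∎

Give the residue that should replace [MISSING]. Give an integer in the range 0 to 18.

14^16 · 14^8 · 14^4 · 14^1 ≡ 16 · 4 · 17 · 14 = 15232.
15232 mod 19 = 13, so 14^29 ≡ 13 (mod 19).

13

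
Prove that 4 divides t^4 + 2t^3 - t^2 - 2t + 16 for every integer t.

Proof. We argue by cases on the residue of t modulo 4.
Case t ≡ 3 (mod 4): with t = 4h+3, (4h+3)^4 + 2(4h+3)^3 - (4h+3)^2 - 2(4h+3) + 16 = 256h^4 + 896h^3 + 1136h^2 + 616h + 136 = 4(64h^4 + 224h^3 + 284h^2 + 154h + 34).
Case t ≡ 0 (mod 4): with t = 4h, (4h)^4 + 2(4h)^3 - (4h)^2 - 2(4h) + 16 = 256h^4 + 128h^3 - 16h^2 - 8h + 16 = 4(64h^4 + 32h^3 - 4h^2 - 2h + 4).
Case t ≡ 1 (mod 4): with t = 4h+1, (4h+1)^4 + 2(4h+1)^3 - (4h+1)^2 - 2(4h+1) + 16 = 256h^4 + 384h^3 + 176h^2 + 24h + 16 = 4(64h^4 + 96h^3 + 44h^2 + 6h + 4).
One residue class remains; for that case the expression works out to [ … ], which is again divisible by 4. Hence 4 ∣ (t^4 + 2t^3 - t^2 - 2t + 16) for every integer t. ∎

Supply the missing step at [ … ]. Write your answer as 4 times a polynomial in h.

4(64h^4 + 160h^3 + 140h^2 + 50h + 10)

Only t ≡ 2 (mod 4) is unaccounted for. Put t = 4h+2:
(4h+2)^4 + 2(4h+2)^3 - (4h+2)^2 - 2(4h+2) + 16 expands to 256h^4 + 640h^3 + 560h^2 + 200h + 40,
and factoring out 4 leaves 4(64h^4 + 160h^3 + 140h^2 + 50h + 10).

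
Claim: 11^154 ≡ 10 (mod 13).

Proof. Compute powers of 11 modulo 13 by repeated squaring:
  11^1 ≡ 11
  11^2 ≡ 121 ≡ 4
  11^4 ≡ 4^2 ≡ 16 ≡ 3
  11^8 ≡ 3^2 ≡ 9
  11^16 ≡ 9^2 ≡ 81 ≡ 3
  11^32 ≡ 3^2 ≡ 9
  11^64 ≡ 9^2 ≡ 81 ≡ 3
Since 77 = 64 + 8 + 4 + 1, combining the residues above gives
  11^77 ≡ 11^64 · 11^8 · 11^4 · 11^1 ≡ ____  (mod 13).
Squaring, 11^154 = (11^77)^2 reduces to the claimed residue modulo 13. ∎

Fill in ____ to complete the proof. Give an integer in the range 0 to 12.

7

Multiply the listed residues: 3 · 9 · 3 · 11 = 27 → 81 → 891.
Reducing modulo 13: 891 = 68·13 + 7, so 11^77 ≡ 7.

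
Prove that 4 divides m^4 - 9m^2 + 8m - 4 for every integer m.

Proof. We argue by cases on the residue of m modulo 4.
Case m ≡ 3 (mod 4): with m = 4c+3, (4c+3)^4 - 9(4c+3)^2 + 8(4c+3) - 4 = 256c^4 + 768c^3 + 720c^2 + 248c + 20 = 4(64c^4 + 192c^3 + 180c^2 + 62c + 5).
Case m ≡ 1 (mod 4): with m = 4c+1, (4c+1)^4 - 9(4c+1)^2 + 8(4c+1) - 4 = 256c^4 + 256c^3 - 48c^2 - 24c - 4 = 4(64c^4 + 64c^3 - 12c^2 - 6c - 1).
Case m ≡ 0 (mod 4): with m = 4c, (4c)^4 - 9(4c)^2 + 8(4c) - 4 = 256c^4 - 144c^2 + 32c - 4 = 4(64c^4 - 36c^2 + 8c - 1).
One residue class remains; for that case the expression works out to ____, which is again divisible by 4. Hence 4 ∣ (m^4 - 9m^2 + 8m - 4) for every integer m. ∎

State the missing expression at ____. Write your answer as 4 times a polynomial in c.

Only m ≡ 2 (mod 4) is unaccounted for. Put m = 4c+2:
(4c+2)^4 - 9(4c+2)^2 + 8(4c+2) - 4 expands to 256c^4 + 512c^3 + 240c^2 + 16c - 8,
and factoring out 4 leaves 4(64c^4 + 128c^3 + 60c^2 + 4c - 2).

4(64c^4 + 128c^3 + 60c^2 + 4c - 2)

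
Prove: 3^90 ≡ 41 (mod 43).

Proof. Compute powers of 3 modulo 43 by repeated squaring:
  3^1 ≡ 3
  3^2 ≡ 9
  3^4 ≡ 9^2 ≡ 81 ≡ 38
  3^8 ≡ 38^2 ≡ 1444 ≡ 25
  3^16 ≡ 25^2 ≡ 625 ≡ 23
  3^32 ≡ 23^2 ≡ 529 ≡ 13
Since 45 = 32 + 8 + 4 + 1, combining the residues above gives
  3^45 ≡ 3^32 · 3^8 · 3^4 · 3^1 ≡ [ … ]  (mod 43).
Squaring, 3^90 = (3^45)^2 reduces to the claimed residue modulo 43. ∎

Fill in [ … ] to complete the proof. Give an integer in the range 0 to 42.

3^32 · 3^8 · 3^4 · 3^1 ≡ 13 · 25 · 38 · 3 = 37050.
37050 mod 43 = 27, so 3^45 ≡ 27 (mod 43).

27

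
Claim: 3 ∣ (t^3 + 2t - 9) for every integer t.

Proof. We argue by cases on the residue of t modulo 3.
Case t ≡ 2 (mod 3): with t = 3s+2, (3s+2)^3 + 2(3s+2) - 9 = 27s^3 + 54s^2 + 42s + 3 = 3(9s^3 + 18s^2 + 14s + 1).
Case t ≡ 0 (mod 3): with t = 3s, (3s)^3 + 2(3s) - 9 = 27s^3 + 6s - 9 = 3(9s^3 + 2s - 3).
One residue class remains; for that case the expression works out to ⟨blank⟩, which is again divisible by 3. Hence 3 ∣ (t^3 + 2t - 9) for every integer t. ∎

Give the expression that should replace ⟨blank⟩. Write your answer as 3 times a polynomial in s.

The residues treated are {2, 0}, so the missing case is t ≡ 1 (mod 3); write t = 3s+1.
Then (3s+1)^3 + 2(3s+1) - 9 = 27s^3 + 27s^2 + 15s - 6 = 3(9s^3 + 9s^2 + 5s - 2).

3(9s^3 + 9s^2 + 5s - 2)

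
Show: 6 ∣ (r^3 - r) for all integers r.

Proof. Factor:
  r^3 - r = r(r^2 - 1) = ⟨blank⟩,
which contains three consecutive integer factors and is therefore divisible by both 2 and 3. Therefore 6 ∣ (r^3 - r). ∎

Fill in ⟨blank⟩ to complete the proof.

(r - 1)r(r + 1)

r(r^2 - 1) = r(r - 1)(r + 1) = (r - 1)r(r + 1).
These three factors are consecutive integers, so their product is divisible by 6.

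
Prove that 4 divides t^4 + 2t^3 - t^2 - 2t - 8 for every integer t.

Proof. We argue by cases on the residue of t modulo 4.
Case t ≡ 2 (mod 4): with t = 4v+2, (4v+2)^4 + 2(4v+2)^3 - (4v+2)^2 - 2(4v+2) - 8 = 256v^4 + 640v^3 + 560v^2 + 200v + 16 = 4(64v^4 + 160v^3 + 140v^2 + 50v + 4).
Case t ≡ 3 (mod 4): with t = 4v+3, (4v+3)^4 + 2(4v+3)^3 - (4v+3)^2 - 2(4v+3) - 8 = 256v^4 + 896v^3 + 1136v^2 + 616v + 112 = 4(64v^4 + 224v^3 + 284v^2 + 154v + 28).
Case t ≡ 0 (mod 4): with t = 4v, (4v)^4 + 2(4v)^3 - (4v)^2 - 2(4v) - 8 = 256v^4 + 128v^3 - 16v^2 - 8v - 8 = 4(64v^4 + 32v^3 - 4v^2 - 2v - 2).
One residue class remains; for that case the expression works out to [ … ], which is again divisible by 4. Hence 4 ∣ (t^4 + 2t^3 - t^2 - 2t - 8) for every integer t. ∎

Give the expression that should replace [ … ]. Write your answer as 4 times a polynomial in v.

4(64v^4 + 96v^3 + 44v^2 + 6v - 2)

Only t ≡ 1 (mod 4) is unaccounted for. Put t = 4v+1:
(4v+1)^4 + 2(4v+1)^3 - (4v+1)^2 - 2(4v+1) - 8 expands to 256v^4 + 384v^3 + 176v^2 + 24v - 8,
and factoring out 4 leaves 4(64v^4 + 96v^3 + 44v^2 + 6v - 2).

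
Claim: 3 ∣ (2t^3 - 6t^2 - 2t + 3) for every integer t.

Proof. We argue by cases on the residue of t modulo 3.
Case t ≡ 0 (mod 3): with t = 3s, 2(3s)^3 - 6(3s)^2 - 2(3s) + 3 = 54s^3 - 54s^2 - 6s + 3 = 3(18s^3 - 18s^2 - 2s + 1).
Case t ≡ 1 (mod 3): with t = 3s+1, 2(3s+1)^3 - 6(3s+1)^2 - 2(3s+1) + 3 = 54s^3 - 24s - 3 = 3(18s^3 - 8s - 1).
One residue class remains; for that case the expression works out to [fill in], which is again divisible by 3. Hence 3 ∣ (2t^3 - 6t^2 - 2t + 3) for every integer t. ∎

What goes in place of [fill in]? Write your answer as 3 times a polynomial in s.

3(18s^3 + 18s^2 - 2s - 3)

The residues treated are {0, 1}, so the missing case is t ≡ 2 (mod 3); write t = 3s+2.
Then 2(3s+2)^3 - 6(3s+2)^2 - 2(3s+2) + 3 = 54s^3 + 54s^2 - 6s - 9 = 3(18s^3 + 18s^2 - 2s - 3).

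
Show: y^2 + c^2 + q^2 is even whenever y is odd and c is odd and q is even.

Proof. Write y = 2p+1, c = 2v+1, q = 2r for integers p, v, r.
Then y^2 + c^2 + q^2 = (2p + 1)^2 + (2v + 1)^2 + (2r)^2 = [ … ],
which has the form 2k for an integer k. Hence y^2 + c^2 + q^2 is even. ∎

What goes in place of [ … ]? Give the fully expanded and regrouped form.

Expanding: (2p + 1)^2 + (2v + 1)^2 + (2r)^2 = 4p^2 + 4p + 4r^2 + 4v^2 + 4v + 2.
Every term is even; pulling out the factor of 2 gives 2(2p^2 + 2p + 2r^2 + 2v^2 + 2v + 1).

2(2p^2 + 2p + 2r^2 + 2v^2 + 2v + 1)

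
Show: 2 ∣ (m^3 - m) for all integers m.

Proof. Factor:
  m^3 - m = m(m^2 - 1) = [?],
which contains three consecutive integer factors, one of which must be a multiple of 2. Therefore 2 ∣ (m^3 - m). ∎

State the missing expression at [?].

m(m^2 - 1) = m(m - 1)(m + 1) = (m - 1)m(m + 1).
These three factors are consecutive integers, so their product is divisible by 2.

(m - 1)m(m + 1)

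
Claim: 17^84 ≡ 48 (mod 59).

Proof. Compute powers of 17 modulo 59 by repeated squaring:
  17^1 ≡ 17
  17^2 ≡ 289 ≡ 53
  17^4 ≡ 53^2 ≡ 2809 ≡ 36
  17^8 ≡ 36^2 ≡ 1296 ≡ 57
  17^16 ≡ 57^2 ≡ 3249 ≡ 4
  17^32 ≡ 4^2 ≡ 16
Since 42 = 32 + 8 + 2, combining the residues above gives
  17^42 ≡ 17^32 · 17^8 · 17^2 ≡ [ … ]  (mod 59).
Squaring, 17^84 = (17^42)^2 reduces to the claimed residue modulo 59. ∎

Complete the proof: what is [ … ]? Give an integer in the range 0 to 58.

17^32 · 17^8 · 17^2 ≡ 16 · 57 · 53 = 48336.
48336 mod 59 = 15, so 17^42 ≡ 15 (mod 59).

15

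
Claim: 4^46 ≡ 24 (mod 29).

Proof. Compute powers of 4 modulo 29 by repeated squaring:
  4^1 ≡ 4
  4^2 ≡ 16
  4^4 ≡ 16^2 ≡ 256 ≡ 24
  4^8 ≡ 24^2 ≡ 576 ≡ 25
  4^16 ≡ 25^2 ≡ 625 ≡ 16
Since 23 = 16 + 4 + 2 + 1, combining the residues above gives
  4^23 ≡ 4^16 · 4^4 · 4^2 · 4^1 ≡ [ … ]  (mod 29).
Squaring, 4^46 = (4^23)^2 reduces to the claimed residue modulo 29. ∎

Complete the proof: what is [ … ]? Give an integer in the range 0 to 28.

4^16 · 4^4 · 4^2 · 4^1 ≡ 16 · 24 · 16 · 4 = 24576.
24576 mod 29 = 13, so 4^23 ≡ 13 (mod 29).

13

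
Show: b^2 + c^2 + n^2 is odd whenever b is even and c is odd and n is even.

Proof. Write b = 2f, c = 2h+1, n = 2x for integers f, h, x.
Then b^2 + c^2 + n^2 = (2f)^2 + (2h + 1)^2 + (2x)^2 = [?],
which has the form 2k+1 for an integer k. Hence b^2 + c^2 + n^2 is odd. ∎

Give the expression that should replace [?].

Expanding: (2f)^2 + (2h + 1)^2 + (2x)^2 = 4f^2 + 4h^2 + 4h + 4x^2 + 1.
Every term except the constant is even, so this is 2(2f^2 + 2h^2 + 2h + 2x^2) + 1,
and 2f^2 + 2h^2 + 2h + 2x^2 ∈ ℤ gives the required form.

2(2f^2 + 2h^2 + 2h + 2x^2) + 1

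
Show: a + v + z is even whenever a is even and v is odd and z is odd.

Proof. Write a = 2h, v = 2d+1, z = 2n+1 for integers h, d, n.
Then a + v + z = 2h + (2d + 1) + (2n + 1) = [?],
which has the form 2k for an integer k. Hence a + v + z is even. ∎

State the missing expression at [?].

2h + (2d + 1) + (2n + 1) = 2d + 2h + 2n + 2
= 2(d + h + n + 1).
Since d + h + n + 1 is an integer, the sum is of the form 2k for an integer k.

2(d + h + n + 1)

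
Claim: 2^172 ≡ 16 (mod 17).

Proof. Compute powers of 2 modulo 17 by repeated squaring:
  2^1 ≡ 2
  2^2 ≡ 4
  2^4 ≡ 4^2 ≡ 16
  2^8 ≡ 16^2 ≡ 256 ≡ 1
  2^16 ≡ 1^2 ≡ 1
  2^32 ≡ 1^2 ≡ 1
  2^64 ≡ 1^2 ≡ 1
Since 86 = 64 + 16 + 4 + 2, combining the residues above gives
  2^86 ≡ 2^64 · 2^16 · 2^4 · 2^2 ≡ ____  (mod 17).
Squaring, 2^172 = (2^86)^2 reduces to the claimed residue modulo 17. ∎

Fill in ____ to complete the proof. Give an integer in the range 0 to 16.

13

Multiply the listed residues: 1 · 1 · 16 · 4 = 1 → 16 → 64.
Reducing modulo 17: 64 = 3·17 + 13, so 2^86 ≡ 13.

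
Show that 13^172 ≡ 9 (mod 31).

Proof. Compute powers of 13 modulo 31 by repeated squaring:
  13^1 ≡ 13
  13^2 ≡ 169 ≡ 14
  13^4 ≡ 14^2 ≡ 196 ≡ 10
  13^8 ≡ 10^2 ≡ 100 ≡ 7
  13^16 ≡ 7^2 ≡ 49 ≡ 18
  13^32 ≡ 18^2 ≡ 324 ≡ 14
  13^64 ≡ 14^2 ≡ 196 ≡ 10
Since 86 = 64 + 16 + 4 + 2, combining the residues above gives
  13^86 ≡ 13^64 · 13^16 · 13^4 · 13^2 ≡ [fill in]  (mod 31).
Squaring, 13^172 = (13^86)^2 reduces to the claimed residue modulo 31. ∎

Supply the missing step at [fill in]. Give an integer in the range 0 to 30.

Multiply the listed residues: 10 · 18 · 10 · 14 = 180 → 1800 → 25200.
Reducing modulo 31: 25200 = 812·31 + 28, so 13^86 ≡ 28.

28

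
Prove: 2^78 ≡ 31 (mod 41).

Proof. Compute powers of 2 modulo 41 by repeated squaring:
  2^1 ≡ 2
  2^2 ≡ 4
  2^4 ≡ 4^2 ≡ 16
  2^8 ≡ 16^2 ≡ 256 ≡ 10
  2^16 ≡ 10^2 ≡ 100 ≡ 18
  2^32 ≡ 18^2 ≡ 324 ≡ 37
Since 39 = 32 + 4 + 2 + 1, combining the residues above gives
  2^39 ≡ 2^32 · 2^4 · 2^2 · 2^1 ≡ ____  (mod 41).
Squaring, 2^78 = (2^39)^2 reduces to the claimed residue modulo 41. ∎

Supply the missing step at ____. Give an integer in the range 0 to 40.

21

Multiply the listed residues: 37 · 16 · 4 · 2 = 592 → 2368 → 4736.
Reducing modulo 41: 4736 = 115·41 + 21, so 2^39 ≡ 21.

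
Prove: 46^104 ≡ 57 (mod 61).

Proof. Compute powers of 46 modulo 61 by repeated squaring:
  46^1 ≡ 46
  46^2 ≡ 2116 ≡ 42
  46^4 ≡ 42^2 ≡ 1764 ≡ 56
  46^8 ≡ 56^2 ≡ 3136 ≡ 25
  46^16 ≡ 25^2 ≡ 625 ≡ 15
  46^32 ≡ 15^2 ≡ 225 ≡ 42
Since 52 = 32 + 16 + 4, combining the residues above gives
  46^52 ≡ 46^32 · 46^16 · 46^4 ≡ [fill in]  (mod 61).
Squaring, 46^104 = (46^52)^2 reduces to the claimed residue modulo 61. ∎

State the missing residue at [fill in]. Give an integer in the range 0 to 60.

22

Multiply the listed residues: 42 · 15 · 56 = 630 → 35280.
Reducing modulo 61: 35280 = 578·61 + 22, so 46^52 ≡ 22.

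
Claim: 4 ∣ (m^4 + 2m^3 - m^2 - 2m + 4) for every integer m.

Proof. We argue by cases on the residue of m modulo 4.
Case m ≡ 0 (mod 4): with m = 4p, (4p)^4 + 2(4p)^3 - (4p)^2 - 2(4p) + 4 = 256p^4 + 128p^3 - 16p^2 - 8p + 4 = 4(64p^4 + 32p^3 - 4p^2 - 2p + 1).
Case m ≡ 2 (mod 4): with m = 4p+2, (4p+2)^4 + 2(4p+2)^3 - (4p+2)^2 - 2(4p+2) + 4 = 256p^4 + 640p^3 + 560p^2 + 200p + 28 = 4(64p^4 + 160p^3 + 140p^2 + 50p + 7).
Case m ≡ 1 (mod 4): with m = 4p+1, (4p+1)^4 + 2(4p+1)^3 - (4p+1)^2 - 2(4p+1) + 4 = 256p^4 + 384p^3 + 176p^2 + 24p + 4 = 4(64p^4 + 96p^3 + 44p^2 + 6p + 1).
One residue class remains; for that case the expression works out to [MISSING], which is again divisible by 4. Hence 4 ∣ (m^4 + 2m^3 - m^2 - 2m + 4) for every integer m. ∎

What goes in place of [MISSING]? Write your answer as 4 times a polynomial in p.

4(64p^4 + 224p^3 + 284p^2 + 154p + 31)

Only m ≡ 3 (mod 4) is unaccounted for. Put m = 4p+3:
(4p+3)^4 + 2(4p+3)^3 - (4p+3)^2 - 2(4p+3) + 4 expands to 256p^4 + 896p^3 + 1136p^2 + 616p + 124,
and factoring out 4 leaves 4(64p^4 + 224p^3 + 284p^2 + 154p + 31).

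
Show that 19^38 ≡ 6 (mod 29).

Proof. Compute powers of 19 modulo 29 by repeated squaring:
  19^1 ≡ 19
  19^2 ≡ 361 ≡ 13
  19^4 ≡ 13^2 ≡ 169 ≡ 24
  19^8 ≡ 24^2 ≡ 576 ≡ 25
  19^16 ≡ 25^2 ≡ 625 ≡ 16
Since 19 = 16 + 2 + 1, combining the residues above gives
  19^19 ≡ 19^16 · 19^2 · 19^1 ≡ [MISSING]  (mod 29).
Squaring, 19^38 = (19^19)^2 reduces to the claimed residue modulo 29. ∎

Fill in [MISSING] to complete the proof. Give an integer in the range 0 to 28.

19^16 · 19^2 · 19^1 ≡ 16 · 13 · 19 = 3952.
3952 mod 29 = 8, so 19^19 ≡ 8 (mod 29).

8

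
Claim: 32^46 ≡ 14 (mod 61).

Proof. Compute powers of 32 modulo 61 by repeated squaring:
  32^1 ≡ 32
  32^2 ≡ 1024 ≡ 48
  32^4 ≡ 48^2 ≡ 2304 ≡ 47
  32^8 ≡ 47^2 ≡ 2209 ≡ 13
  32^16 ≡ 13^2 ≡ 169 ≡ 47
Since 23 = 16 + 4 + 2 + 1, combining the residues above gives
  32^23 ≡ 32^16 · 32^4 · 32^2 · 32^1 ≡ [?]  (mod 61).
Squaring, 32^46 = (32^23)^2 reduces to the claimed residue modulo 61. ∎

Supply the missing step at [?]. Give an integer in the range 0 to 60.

21

32^16 · 32^4 · 32^2 · 32^1 ≡ 47 · 47 · 48 · 32 = 3393024.
3393024 mod 61 = 21, so 32^23 ≡ 21 (mod 61).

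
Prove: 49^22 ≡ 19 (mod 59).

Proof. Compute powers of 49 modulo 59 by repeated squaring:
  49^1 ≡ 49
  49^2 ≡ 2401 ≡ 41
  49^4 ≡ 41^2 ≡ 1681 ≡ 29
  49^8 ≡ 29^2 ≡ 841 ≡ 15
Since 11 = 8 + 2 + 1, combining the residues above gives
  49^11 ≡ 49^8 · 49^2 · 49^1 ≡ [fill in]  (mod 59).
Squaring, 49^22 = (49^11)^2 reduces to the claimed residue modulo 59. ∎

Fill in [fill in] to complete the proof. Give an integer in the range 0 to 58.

49^8 · 49^2 · 49^1 ≡ 15 · 41 · 49 = 30135.
30135 mod 59 = 45, so 49^11 ≡ 45 (mod 59).

45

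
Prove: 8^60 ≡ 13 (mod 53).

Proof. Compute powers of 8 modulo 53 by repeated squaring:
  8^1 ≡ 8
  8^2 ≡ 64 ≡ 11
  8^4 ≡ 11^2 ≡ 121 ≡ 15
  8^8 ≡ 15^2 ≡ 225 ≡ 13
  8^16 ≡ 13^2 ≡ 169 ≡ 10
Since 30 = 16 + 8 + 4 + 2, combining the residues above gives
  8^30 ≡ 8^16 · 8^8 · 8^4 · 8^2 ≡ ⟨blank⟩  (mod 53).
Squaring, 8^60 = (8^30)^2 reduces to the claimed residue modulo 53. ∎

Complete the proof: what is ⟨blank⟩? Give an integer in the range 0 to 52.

Multiply the listed residues: 10 · 13 · 15 · 11 = 130 → 1950 → 21450.
Reducing modulo 53: 21450 = 404·53 + 38, so 8^30 ≡ 38.

38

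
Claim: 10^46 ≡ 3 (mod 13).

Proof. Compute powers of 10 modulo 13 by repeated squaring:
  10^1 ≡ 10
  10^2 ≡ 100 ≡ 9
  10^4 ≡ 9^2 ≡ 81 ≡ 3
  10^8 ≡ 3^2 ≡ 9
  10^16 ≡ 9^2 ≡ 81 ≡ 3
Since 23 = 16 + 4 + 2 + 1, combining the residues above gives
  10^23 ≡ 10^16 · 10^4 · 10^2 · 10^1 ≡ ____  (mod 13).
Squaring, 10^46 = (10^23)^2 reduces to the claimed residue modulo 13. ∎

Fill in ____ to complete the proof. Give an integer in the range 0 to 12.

10^16 · 10^4 · 10^2 · 10^1 ≡ 3 · 3 · 9 · 10 = 810.
810 mod 13 = 4, so 10^23 ≡ 4 (mod 13).

4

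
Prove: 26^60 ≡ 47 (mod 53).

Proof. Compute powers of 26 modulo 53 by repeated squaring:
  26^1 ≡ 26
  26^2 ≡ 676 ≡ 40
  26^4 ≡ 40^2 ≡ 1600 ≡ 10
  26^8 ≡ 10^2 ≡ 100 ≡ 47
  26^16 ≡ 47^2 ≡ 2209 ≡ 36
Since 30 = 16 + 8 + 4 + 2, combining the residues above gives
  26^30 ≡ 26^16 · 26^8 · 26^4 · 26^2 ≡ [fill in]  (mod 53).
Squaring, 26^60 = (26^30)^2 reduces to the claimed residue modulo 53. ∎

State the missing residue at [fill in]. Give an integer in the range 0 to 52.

43

Multiply the listed residues: 36 · 47 · 10 · 40 = 1692 → 16920 → 676800.
Reducing modulo 53: 676800 = 12769·53 + 43, so 26^30 ≡ 43.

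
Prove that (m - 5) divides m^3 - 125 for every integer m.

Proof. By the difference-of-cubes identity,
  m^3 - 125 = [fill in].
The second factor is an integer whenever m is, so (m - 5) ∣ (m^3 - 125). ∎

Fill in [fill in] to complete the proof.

a^3 - b^3 = (a - b)(a^2 + ab + b^2). With a = m, b = 5:
m^3 - 125 = (m - 5)(m^2 + 5m + 25).

(m - 5)(m^2 + 5m + 25)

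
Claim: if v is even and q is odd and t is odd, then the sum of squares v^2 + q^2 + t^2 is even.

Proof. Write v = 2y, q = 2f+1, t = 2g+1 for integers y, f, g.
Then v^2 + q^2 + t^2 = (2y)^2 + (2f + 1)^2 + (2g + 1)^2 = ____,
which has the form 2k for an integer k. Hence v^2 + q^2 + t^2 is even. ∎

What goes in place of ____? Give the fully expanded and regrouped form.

2(2f^2 + 2f + 2g^2 + 2g + 2y^2 + 1)

Expanding: (2y)^2 + (2f + 1)^2 + (2g + 1)^2 = 4f^2 + 4f + 4g^2 + 4g + 4y^2 + 2.
Every term is even; pulling out the factor of 2 gives 2(2f^2 + 2f + 2g^2 + 2g + 2y^2 + 1).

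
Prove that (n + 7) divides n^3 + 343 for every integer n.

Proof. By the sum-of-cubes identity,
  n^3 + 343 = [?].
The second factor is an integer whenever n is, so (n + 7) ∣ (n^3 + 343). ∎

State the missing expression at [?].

(n + 7)(n^2 - 7n + 49)

a^3 + b^3 = (a + b)(a^2 - ab + b^2). With a = n, b = 7:
n^3 + 343 = (n + 7)(n^2 - 7n + 49).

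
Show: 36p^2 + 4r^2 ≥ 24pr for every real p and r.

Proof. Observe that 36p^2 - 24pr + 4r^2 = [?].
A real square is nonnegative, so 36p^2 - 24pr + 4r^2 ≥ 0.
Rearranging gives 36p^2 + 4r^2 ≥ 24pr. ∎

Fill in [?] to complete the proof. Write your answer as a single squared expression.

The leading and trailing coefficients are 6^2 and 2^2, and 24 = 2·6·2, so the trinomial is (6p - 2r)^2.
Hence 36p^2 - 24pr + 4r^2 ≥ 0.

(6p - 2r)^2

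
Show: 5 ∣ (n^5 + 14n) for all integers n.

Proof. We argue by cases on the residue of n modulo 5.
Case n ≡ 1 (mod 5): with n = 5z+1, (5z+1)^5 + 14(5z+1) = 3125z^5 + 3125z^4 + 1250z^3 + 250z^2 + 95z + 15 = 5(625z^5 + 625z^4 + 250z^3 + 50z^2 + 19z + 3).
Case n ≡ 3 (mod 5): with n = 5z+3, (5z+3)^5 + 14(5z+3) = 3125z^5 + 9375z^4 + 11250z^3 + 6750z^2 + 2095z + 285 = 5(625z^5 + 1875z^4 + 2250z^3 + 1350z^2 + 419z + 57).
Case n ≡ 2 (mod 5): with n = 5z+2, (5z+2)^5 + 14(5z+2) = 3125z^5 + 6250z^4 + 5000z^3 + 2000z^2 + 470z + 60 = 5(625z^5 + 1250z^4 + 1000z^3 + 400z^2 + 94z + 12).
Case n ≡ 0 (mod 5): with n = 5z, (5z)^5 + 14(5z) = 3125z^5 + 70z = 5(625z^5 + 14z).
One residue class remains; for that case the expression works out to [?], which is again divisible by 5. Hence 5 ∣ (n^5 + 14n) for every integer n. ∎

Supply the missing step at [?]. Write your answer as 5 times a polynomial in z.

Only n ≡ 4 (mod 5) is unaccounted for. Put n = 5z+4:
(5z+4)^5 + 14(5z+4) expands to 3125z^5 + 12500z^4 + 20000z^3 + 16000z^2 + 6470z + 1080,
and factoring out 5 leaves 5(625z^5 + 2500z^4 + 4000z^3 + 3200z^2 + 1294z + 216).

5(625z^5 + 2500z^4 + 4000z^3 + 3200z^2 + 1294z + 216)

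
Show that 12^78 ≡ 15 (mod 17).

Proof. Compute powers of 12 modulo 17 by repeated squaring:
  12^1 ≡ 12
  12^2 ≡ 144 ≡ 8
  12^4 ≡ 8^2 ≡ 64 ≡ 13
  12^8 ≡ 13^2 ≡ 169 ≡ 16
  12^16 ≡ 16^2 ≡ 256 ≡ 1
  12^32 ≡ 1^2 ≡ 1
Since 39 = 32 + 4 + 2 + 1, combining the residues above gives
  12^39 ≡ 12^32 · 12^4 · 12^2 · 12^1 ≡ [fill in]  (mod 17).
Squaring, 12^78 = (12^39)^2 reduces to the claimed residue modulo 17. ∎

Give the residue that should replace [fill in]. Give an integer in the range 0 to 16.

7

Multiply the listed residues: 1 · 13 · 8 · 12 = 13 → 104 → 1248.
Reducing modulo 17: 1248 = 73·17 + 7, so 12^39 ≡ 7.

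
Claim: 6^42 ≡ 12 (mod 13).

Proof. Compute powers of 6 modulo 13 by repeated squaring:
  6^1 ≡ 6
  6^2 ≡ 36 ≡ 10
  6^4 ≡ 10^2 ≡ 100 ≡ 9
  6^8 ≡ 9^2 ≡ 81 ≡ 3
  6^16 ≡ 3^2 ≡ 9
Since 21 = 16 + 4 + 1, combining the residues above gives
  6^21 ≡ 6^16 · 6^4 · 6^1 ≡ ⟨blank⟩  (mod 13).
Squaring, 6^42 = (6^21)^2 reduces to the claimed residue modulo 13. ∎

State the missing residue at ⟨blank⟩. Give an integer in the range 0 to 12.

5

Multiply the listed residues: 9 · 9 · 6 = 81 → 486.
Reducing modulo 13: 486 = 37·13 + 5, so 6^21 ≡ 5.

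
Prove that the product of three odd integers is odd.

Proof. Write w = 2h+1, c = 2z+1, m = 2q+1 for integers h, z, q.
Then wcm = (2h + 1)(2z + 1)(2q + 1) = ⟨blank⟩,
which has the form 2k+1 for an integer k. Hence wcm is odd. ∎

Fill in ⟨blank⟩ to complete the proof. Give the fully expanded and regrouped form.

2(4hqz + 2hq + 2hz + h + 2qz + q + z) + 1

(2h + 1)(2z + 1)(2q + 1) = 8hqz + 4hq + 4hz + 2h + 4qz + 2q + 2z + 1
= 2(4hqz + 2hq + 2hz + h + 2qz + q + z) + 1.
Since 4hqz + 2hq + 2hz + h + 2qz + q + z is an integer, the product is of the form 2k+1 for an integer k.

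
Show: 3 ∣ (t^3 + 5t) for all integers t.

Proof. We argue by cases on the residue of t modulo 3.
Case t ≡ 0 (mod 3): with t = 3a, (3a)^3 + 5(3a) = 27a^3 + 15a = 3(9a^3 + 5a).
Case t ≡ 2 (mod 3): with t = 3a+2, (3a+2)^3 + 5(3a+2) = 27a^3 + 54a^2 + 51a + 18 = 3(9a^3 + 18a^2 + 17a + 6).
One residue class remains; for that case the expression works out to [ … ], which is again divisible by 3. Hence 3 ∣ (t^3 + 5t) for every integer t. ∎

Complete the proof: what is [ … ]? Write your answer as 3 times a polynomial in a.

3(9a^3 + 9a^2 + 8a + 2)

Only t ≡ 1 (mod 3) is unaccounted for. Put t = 3a+1:
(3a+1)^3 + 5(3a+1) expands to 27a^3 + 27a^2 + 24a + 6,
and factoring out 3 leaves 3(9a^3 + 9a^2 + 8a + 2).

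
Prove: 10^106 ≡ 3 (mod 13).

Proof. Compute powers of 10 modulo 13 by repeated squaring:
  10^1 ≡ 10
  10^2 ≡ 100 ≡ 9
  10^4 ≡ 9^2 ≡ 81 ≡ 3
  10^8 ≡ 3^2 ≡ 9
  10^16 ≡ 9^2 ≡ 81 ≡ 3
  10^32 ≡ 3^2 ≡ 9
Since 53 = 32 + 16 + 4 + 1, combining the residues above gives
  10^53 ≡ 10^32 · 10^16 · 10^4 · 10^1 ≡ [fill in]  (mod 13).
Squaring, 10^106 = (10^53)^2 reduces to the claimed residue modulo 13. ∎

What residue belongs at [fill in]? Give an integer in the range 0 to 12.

4

10^32 · 10^16 · 10^4 · 10^1 ≡ 9 · 3 · 3 · 10 = 810.
810 mod 13 = 4, so 10^53 ≡ 4 (mod 13).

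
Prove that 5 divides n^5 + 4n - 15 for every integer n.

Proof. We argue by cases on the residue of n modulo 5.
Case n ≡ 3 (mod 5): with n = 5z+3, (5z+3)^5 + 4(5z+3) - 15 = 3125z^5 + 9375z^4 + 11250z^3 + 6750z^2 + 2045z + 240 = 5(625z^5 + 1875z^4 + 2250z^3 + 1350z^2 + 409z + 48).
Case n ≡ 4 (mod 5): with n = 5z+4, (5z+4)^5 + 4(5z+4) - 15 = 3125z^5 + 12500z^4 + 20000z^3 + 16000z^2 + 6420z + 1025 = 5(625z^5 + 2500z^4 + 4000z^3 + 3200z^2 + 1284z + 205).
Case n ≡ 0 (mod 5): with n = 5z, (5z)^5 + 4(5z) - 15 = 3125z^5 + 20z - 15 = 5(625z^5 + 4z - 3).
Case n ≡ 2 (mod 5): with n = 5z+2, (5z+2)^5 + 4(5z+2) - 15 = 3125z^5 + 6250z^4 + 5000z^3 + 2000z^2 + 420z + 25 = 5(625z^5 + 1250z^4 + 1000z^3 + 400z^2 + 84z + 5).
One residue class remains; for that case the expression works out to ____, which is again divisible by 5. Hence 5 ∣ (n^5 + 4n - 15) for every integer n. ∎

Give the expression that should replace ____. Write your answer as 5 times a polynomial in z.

5(625z^5 + 625z^4 + 250z^3 + 50z^2 + 9z - 2)

Only n ≡ 1 (mod 5) is unaccounted for. Put n = 5z+1:
(5z+1)^5 + 4(5z+1) - 15 expands to 3125z^5 + 3125z^4 + 1250z^3 + 250z^2 + 45z - 10,
and factoring out 5 leaves 5(625z^5 + 625z^4 + 250z^3 + 50z^2 + 9z - 2).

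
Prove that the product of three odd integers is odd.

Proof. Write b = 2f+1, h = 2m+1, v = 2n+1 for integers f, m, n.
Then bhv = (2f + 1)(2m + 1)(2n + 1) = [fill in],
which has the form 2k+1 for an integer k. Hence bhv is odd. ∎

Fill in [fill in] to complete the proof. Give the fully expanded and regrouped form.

(2f + 1)(2m + 1)(2n + 1) = 8fmn + 4fm + 4fn + 2f + 4mn + 2m + 2n + 1
= 2(4fmn + 2fm + 2fn + f + 2mn + m + n) + 1.
Since 4fmn + 2fm + 2fn + f + 2mn + m + n is an integer, the product is of the form 2k+1 for an integer k.

2(4fmn + 2fm + 2fn + f + 2mn + m + n) + 1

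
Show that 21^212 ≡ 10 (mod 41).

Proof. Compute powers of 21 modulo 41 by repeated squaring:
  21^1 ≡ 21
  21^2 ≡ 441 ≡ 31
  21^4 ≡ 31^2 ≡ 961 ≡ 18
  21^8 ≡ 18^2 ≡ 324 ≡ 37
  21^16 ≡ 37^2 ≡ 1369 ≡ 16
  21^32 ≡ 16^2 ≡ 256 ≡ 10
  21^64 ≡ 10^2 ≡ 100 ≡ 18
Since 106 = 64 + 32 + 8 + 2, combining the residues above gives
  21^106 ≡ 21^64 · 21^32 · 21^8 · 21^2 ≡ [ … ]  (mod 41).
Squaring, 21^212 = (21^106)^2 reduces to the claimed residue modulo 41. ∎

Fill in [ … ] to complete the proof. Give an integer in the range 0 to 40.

25

Multiply the listed residues: 18 · 10 · 37 · 31 = 180 → 6660 → 206460.
Reducing modulo 41: 206460 = 5035·41 + 25, so 21^106 ≡ 25.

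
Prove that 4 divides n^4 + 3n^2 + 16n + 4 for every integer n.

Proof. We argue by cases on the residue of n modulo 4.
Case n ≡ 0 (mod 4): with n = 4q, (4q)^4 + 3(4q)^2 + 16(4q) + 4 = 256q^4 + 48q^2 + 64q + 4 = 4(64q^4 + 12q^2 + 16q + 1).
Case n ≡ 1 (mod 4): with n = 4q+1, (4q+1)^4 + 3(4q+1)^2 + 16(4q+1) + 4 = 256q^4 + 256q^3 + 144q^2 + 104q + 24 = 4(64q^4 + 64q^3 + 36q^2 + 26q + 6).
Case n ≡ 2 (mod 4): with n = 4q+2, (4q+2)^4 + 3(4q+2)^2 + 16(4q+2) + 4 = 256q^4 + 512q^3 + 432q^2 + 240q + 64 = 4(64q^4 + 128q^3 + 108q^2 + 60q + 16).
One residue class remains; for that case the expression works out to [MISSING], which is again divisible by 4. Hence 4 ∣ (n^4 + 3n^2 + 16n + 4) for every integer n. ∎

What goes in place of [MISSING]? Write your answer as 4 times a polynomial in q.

4(64q^4 + 192q^3 + 228q^2 + 142q + 40)

Only n ≡ 3 (mod 4) is unaccounted for. Put n = 4q+3:
(4q+3)^4 + 3(4q+3)^2 + 16(4q+3) + 4 expands to 256q^4 + 768q^3 + 912q^2 + 568q + 160,
and factoring out 4 leaves 4(64q^4 + 192q^3 + 228q^2 + 142q + 40).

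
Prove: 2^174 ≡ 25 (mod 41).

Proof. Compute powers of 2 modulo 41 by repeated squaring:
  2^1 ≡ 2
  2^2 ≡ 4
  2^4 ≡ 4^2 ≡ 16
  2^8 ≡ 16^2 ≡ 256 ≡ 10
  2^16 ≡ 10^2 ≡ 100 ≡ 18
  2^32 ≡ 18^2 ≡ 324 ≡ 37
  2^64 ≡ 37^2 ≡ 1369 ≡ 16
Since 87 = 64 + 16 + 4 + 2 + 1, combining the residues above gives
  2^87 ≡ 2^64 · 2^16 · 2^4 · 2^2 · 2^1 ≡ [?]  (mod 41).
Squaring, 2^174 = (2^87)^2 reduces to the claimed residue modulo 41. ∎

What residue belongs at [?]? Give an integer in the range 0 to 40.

2^64 · 2^16 · 2^4 · 2^2 · 2^1 ≡ 16 · 18 · 16 · 4 · 2 = 36864.
36864 mod 41 = 5, so 2^87 ≡ 5 (mod 41).

5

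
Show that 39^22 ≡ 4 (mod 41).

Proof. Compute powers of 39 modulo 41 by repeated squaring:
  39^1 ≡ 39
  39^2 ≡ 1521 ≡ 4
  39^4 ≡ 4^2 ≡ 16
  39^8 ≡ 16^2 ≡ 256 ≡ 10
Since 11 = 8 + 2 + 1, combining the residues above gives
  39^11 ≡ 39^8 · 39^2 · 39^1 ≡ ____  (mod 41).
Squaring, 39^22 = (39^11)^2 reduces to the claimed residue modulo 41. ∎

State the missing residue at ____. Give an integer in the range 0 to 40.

2

39^8 · 39^2 · 39^1 ≡ 10 · 4 · 39 = 1560.
1560 mod 41 = 2, so 39^11 ≡ 2 (mod 41).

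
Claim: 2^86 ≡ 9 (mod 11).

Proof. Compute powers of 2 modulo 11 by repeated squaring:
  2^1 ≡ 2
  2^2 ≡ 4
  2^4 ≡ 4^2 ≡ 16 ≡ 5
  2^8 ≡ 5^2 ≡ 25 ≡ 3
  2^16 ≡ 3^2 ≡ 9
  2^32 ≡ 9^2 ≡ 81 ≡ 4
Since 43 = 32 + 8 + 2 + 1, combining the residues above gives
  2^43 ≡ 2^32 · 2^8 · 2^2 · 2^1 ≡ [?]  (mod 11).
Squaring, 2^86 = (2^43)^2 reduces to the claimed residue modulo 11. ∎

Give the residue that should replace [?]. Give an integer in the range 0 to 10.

8

Multiply the listed residues: 4 · 3 · 4 · 2 = 12 → 48 → 96.
Reducing modulo 11: 96 = 8·11 + 8, so 2^43 ≡ 8.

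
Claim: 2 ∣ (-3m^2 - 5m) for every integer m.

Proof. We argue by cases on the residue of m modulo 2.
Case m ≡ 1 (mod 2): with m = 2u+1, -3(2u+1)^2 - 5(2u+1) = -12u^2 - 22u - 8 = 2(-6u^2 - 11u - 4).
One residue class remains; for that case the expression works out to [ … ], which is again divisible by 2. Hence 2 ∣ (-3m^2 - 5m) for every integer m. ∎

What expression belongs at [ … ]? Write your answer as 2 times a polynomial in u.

Only m ≡ 0 (mod 2) is unaccounted for. Put m = 2u:
-3(2u)^2 - 5(2u) expands to -12u^2 - 10u,
and factoring out 2 leaves 2(-6u^2 - 5u).

2(-6u^2 - 5u)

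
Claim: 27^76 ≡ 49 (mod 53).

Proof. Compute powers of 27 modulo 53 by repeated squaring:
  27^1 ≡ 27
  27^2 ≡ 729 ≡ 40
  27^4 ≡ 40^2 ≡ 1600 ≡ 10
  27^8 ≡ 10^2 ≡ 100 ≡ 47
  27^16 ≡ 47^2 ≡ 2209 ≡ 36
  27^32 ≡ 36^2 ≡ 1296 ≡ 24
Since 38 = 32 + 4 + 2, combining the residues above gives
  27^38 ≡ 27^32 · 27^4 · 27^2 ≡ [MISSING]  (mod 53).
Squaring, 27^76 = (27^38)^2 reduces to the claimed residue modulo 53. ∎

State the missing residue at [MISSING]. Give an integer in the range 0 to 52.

27^32 · 27^4 · 27^2 ≡ 24 · 10 · 40 = 9600.
9600 mod 53 = 7, so 27^38 ≡ 7 (mod 53).

7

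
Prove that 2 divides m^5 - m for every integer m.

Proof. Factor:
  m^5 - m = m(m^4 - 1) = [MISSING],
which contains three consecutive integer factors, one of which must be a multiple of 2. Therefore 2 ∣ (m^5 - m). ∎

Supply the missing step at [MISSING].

m^4 - 1 = (m^2 - 1)(m^2 + 1), and m^2 - 1 = (m-1)(m+1).
So m(m^4 - 1) = (m - 1)m(m + 1)(m^2 + 1).

(m - 1)m(m + 1)(m^2 + 1)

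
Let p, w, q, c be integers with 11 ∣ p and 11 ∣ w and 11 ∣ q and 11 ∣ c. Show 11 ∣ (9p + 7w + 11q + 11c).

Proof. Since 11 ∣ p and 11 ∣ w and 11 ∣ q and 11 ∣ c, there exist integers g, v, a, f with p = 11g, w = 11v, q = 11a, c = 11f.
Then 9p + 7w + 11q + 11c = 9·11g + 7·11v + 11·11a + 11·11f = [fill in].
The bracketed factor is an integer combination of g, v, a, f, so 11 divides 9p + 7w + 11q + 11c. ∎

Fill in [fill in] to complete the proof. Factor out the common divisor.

11(11a + 11f + 9g + 7v)

Pull the common 11 out of every term: 9·11g + 7·11v + 11·11a + 11·11f = 11(11a + 11f + 9g + 7v).
11a + 11f + 9g + 7v is an integer, which exhibits the divisibility.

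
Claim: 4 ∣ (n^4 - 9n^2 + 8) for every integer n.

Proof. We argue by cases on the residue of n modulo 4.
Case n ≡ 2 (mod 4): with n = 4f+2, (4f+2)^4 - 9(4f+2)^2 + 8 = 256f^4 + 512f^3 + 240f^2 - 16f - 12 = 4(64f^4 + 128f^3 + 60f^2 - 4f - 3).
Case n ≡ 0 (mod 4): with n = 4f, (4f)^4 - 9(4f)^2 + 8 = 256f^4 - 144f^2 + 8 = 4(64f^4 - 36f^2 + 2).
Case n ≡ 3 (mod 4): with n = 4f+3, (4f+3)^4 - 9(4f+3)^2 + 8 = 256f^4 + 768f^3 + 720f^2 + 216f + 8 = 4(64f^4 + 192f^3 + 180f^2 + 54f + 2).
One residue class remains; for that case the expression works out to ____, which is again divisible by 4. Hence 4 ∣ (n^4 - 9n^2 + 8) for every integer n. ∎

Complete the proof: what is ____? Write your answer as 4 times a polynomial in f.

4(64f^4 + 64f^3 - 12f^2 - 14f)

The residues treated are {2, 0, 3}, so the missing case is n ≡ 1 (mod 4); write n = 4f+1.
Then (4f+1)^4 - 9(4f+1)^2 + 8 = 256f^4 + 256f^3 - 48f^2 - 56f = 4(64f^4 + 64f^3 - 12f^2 - 14f).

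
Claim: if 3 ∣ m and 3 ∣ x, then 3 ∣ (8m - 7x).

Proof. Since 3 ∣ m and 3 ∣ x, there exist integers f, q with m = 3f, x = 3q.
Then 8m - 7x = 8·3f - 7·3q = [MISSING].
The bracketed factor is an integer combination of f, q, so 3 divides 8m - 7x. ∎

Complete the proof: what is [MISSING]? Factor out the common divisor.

3(8f - 7q)

Pull the common 3 out of every term: 8·3f - 7·3q = 3(8f - 7q).
8f - 7q is an integer, which exhibits the divisibility.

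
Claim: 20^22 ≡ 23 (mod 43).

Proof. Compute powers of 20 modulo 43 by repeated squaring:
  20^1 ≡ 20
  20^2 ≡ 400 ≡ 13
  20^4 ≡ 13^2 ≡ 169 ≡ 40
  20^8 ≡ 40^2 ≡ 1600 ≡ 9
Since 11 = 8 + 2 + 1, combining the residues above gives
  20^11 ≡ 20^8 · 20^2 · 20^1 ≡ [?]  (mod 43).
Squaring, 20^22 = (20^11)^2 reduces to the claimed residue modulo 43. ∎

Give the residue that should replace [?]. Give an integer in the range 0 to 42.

20^8 · 20^2 · 20^1 ≡ 9 · 13 · 20 = 2340.
2340 mod 43 = 18, so 20^11 ≡ 18 (mod 43).

18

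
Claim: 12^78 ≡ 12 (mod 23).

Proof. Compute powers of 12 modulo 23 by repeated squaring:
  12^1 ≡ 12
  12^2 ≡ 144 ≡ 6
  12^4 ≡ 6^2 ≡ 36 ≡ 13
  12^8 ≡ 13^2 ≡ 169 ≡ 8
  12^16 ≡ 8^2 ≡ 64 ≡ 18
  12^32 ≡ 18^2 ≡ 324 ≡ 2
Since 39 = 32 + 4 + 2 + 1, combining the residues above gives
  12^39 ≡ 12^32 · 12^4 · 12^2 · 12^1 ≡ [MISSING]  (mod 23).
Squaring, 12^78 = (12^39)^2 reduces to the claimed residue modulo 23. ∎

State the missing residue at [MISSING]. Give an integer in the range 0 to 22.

9

Multiply the listed residues: 2 · 13 · 6 · 12 = 26 → 156 → 1872.
Reducing modulo 23: 1872 = 81·23 + 9, so 12^39 ≡ 9.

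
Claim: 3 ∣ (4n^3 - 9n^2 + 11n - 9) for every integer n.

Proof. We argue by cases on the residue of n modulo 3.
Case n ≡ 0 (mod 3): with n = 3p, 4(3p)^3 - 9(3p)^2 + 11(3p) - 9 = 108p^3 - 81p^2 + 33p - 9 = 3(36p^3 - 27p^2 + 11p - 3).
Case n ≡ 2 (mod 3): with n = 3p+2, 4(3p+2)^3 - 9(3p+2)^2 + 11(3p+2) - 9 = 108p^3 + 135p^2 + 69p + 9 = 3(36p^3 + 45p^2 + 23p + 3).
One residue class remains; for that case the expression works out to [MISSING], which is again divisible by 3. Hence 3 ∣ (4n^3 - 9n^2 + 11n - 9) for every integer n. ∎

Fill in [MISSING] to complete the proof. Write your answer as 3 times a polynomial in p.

The residues treated are {0, 2}, so the missing case is n ≡ 1 (mod 3); write n = 3p+1.
Then 4(3p+1)^3 - 9(3p+1)^2 + 11(3p+1) - 9 = 108p^3 + 27p^2 + 15p - 3 = 3(36p^3 + 9p^2 + 5p - 1).

3(36p^3 + 9p^2 + 5p - 1)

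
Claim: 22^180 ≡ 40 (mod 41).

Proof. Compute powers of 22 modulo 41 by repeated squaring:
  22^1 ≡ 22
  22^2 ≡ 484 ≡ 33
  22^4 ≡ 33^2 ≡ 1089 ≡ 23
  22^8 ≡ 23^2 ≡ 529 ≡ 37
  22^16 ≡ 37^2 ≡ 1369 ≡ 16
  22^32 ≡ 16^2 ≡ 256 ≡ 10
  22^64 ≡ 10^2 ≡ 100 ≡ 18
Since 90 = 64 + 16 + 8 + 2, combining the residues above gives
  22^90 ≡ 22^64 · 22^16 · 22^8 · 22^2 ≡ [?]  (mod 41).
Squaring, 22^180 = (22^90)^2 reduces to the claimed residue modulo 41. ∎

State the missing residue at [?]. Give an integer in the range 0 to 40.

22^64 · 22^16 · 22^8 · 22^2 ≡ 18 · 16 · 37 · 33 = 351648.
351648 mod 41 = 32, so 22^90 ≡ 32 (mod 41).

32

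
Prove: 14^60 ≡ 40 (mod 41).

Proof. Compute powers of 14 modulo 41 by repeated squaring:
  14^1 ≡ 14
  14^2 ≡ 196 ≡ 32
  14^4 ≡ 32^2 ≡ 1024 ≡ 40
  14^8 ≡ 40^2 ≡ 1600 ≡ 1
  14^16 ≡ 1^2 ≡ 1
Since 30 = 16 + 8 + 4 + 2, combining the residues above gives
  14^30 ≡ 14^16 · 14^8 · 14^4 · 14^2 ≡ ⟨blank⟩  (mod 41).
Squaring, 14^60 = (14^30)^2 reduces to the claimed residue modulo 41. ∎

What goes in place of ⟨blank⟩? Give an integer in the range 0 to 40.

Multiply the listed residues: 1 · 1 · 40 · 32 = 1 → 40 → 1280.
Reducing modulo 41: 1280 = 31·41 + 9, so 14^30 ≡ 9.

9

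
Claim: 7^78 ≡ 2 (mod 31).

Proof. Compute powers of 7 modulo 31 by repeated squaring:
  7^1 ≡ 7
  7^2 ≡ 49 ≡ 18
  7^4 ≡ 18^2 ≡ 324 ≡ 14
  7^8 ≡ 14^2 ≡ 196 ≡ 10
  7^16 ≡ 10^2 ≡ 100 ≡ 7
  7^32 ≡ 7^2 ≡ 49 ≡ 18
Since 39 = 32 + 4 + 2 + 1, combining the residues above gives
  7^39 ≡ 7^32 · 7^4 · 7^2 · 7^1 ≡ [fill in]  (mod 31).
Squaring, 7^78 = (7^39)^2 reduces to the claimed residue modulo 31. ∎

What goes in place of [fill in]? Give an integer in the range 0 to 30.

Multiply the listed residues: 18 · 14 · 18 · 7 = 252 → 4536 → 31752.
Reducing modulo 31: 31752 = 1024·31 + 8, so 7^39 ≡ 8.

8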